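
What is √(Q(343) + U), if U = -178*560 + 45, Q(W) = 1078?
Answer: I*√98557 ≈ 313.94*I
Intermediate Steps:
U = -99635 (U = -99680 + 45 = -99635)
√(Q(343) + U) = √(1078 - 99635) = √(-98557) = I*√98557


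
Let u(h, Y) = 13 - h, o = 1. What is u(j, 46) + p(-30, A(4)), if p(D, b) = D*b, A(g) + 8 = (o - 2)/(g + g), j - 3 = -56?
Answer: 1239/4 ≈ 309.75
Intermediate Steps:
j = -53 (j = 3 - 56 = -53)
A(g) = -8 - 1/(2*g) (A(g) = -8 + (1 - 2)/(g + g) = -8 - 1/(2*g))
u(j, 46) + p(-30, A(4)) = (13 - 1*(-53)) - 30*(-8 - ½/4) = (13 + 53) - 30*(-8 - ½*¼) = 66 - 30*(-8 - ⅛) = 66 - 30*(-65/8) = 66 + 975/4 = 1239/4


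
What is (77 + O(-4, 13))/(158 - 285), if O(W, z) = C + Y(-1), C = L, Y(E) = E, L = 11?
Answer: -87/127 ≈ -0.68504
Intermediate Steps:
C = 11
O(W, z) = 10 (O(W, z) = 11 - 1 = 10)
(77 + O(-4, 13))/(158 - 285) = (77 + 10)/(158 - 285) = 87/(-127) = 87*(-1/127) = -87/127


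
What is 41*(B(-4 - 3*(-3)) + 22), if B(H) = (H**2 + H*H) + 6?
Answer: 3198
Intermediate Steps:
B(H) = 6 + 2*H**2 (B(H) = (H**2 + H**2) + 6 = 2*H**2 + 6 = 6 + 2*H**2)
41*(B(-4 - 3*(-3)) + 22) = 41*((6 + 2*(-4 - 3*(-3))**2) + 22) = 41*((6 + 2*(-4 + 9)**2) + 22) = 41*((6 + 2*5**2) + 22) = 41*((6 + 2*25) + 22) = 41*((6 + 50) + 22) = 41*(56 + 22) = 41*78 = 3198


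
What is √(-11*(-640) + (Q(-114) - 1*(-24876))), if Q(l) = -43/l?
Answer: √414785238/114 ≈ 178.65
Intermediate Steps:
√(-11*(-640) + (Q(-114) - 1*(-24876))) = √(-11*(-640) + (-43/(-114) - 1*(-24876))) = √(7040 + (-43*(-1/114) + 24876)) = √(7040 + (43/114 + 24876)) = √(7040 + 2835907/114) = √(3638467/114) = √414785238/114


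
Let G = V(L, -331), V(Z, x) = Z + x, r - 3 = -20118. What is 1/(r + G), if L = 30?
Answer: -1/20416 ≈ -4.8981e-5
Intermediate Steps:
r = -20115 (r = 3 - 20118 = -20115)
G = -301 (G = 30 - 331 = -301)
1/(r + G) = 1/(-20115 - 301) = 1/(-20416) = -1/20416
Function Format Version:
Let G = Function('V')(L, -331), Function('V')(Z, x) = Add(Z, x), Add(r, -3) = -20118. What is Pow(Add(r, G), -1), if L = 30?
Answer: Rational(-1, 20416) ≈ -4.8981e-5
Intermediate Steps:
r = -20115 (r = Add(3, -20118) = -20115)
G = -301 (G = Add(30, -331) = -301)
Pow(Add(r, G), -1) = Pow(Add(-20115, -301), -1) = Pow(-20416, -1) = Rational(-1, 20416)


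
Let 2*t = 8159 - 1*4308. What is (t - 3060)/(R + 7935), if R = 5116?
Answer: -2269/26102 ≈ -0.086928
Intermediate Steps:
t = 3851/2 (t = (8159 - 1*4308)/2 = (8159 - 4308)/2 = (1/2)*3851 = 3851/2 ≈ 1925.5)
(t - 3060)/(R + 7935) = (3851/2 - 3060)/(5116 + 7935) = -2269/2/13051 = -2269/2*1/13051 = -2269/26102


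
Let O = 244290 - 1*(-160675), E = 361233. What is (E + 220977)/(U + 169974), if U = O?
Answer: 582210/574939 ≈ 1.0126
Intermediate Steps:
O = 404965 (O = 244290 + 160675 = 404965)
U = 404965
(E + 220977)/(U + 169974) = (361233 + 220977)/(404965 + 169974) = 582210/574939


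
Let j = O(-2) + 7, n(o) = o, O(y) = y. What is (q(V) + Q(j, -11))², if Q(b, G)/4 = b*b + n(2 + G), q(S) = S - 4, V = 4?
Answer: 4096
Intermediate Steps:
j = 5 (j = -2 + 7 = 5)
q(S) = -4 + S
Q(b, G) = 8 + 4*G + 4*b² (Q(b, G) = 4*(b*b + (2 + G)) = 4*(b² + (2 + G)) = 4*(2 + G + b²) = 8 + 4*G + 4*b²)
(q(V) + Q(j, -11))² = ((-4 + 4) + (8 + 4*(-11) + 4*5²))² = (0 + (8 - 44 + 4*25))² = (0 + (8 - 44 + 100))² = (0 + 64)² = 64² = 4096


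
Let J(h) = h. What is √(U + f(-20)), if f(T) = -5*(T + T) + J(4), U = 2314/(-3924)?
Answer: √87001838/654 ≈ 14.262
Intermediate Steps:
U = -1157/1962 (U = 2314*(-1/3924) = -1157/1962 ≈ -0.58970)
f(T) = 4 - 10*T (f(T) = -5*(T + T) + 4 = -10*T + 4 = 4 - 10*T)
√(U + f(-20)) = √(-1157/1962 + (4 - 10*(-20))) = √(-1157/1962 + (4 + 200)) = √(-1157/1962 + 204) = √(399091/1962) = √87001838/654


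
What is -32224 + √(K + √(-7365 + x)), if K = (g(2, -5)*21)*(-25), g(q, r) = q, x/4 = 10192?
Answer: -32224 + I*√(1050 - √33403) ≈ -32224.0 + 29.449*I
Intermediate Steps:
x = 40768 (x = 4*10192 = 40768)
K = -1050 (K = (2*21)*(-25) = 42*(-25) = -1050)
-32224 + √(K + √(-7365 + x)) = -32224 + √(-1050 + √(-7365 + 40768)) = -32224 + √(-1050 + √33403)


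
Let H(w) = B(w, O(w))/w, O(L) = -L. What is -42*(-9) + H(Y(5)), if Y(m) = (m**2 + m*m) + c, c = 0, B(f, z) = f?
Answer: 379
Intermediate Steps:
Y(m) = 2*m**2 (Y(m) = (m**2 + m*m) + 0 = (m**2 + m**2) + 0 = 2*m**2 + 0 = 2*m**2)
H(w) = 1 (H(w) = w/w = 1)
-42*(-9) + H(Y(5)) = -42*(-9) + 1 = 378 + 1 = 379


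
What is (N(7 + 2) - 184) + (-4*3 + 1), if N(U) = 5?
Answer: -190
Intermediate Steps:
(N(7 + 2) - 184) + (-4*3 + 1) = (5 - 184) + (-4*3 + 1) = -179 + (-12 + 1) = -179 - 11 = -190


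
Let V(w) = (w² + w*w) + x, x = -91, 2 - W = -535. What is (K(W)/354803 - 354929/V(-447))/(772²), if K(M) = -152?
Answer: -125990602091/84482745341825104 ≈ -1.4913e-6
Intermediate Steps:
W = 537 (W = 2 - 1*(-535) = 2 + 535 = 537)
V(w) = -91 + 2*w² (V(w) = (w² + w*w) - 91 = (w² + w²) - 91 = 2*w² - 91 = -91 + 2*w²)
(K(W)/354803 - 354929/V(-447))/(772²) = (-152/354803 - 354929/(-91 + 2*(-447)²))/(772²) = (-152*1/354803 - 354929/(-91 + 2*199809))/595984 = (-152/354803 - 354929/(-91 + 399618))*(1/595984) = (-152/354803 - 354929/399527)*(1/595984) = -125990602091/141753378181*1/595984 = -125990602091/84482745341825104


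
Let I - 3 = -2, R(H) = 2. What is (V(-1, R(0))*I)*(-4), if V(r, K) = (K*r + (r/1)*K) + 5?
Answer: -4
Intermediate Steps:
V(r, K) = 5 + 2*K*r (V(r, K) = (K*r + (r*1)*K) + 5 = (K*r + r*K) + 5 = (K*r + K*r) + 5 = 2*K*r + 5 = 5 + 2*K*r)
I = 1 (I = 3 - 2 = 1)
(V(-1, R(0))*I)*(-4) = ((5 + 2*2*(-1))*1)*(-4) = ((5 - 4)*1)*(-4) = (1*1)*(-4) = 1*(-4) = -4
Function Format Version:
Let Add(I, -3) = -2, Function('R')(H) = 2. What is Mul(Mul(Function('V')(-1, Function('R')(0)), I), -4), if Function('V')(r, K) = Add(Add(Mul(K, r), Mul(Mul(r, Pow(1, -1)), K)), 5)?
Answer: -4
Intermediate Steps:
Function('V')(r, K) = Add(5, Mul(2, K, r)) (Function('V')(r, K) = Add(Add(Mul(K, r), Mul(Mul(r, 1), K)), 5) = Add(Add(Mul(K, r), Mul(r, K)), 5) = Add(Add(Mul(K, r), Mul(K, r)), 5) = Add(Mul(2, K, r), 5) = Add(5, Mul(2, K, r)))
I = 1 (I = Add(3, -2) = 1)
Mul(Mul(Function('V')(-1, Function('R')(0)), I), -4) = Mul(Mul(Add(5, Mul(2, 2, -1)), 1), -4) = Mul(Mul(Add(5, -4), 1), -4) = Mul(Mul(1, 1), -4) = Mul(1, -4) = -4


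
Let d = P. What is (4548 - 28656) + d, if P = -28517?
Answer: -52625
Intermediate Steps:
d = -28517
(4548 - 28656) + d = (4548 - 28656) - 28517 = -24108 - 28517 = -52625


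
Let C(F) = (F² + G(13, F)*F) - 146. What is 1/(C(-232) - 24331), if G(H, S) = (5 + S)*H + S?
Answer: 1/767803 ≈ 1.3024e-6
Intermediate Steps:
G(H, S) = S + H*(5 + S) (G(H, S) = H*(5 + S) + S = S + H*(5 + S))
C(F) = -146 + F² + F*(65 + 14*F) (C(F) = (F² + (F + 5*13 + 13*F)*F) - 146 = (F² + (F + 65 + 13*F)*F) - 146 = (F² + (65 + 14*F)*F) - 146 = (F² + F*(65 + 14*F)) - 146 = -146 + F² + F*(65 + 14*F))
1/(C(-232) - 24331) = 1/((-146 + 15*(-232)² + 65*(-232)) - 24331) = 1/((-146 + 15*53824 - 15080) - 24331) = 1/((-146 + 807360 - 15080) - 24331) = 1/(792134 - 24331) = 1/767803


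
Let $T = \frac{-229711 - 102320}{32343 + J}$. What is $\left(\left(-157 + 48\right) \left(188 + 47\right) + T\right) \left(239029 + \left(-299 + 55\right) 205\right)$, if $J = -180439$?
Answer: $- \frac{716938923024081}{148096} \approx -4.841 \cdot 10^{9}$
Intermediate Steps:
$T = \frac{332031}{148096}$ ($T = \frac{-229711 - 102320}{32343 - 180439} = - \frac{332031}{-148096} = \left(-332031\right) \left(- \frac{1}{148096}\right) = \frac{332031}{148096} \approx 2.242$)
$\left(\left(-157 + 48\right) \left(188 + 47\right) + T\right) \left(239029 + \left(-299 + 55\right) 205\right) = \left(\left(-157 + 48\right) \left(188 + 47\right) + \frac{332031}{148096}\right) \left(239029 + \left(-299 + 55\right) 205\right) = \left(\left(-109\right) 235 + \frac{332031}{148096}\right) \left(239029 - 50020\right) = \left(-25615 + \frac{332031}{148096}\right) \left(239029 - 50020\right) = \left(- \frac{3793147009}{148096}\right) 189009 = - \frac{716938923024081}{148096}$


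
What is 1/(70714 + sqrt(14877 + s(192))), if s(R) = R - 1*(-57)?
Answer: 35357/2500227335 - sqrt(15126)/5000454670 ≈ 1.4117e-5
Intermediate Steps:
s(R) = 57 + R (s(R) = R + 57 = 57 + R)
1/(70714 + sqrt(14877 + s(192))) = 1/(70714 + sqrt(14877 + (57 + 192))) = 1/(70714 + sqrt(14877 + 249)) = 1/(70714 + sqrt(15126))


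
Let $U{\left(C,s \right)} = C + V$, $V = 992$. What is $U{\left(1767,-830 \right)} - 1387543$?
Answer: $-1384784$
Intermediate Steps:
$U{\left(C,s \right)} = 992 + C$ ($U{\left(C,s \right)} = C + 992 = 992 + C$)
$U{\left(1767,-830 \right)} - 1387543 = \left(992 + 1767\right) - 1387543 = 2759 - 1387543 = -1384784$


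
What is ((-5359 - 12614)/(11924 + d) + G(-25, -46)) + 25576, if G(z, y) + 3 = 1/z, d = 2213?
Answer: 9037674063/353425 ≈ 25572.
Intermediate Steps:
G(z, y) = -3 + 1/z
((-5359 - 12614)/(11924 + d) + G(-25, -46)) + 25576 = ((-5359 - 12614)/(11924 + 2213) + (-3 + 1/(-25))) + 25576 = (-17973/14137 + (-3 - 1/25)) + 25576 = (-17973*1/14137 - 76/25) + 25576 = (-17973/14137 - 76/25) + 25576 = -1523737/353425 + 25576 = 9037674063/353425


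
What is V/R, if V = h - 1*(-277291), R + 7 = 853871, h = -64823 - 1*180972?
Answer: 127/3443 ≈ 0.036886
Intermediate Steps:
h = -245795 (h = -64823 - 180972 = -245795)
R = 853864 (R = -7 + 853871 = 853864)
V = 31496 (V = -245795 - 1*(-277291) = -245795 + 277291 = 31496)
V/R = 31496/853864 = 31496*(1/853864) = 127/3443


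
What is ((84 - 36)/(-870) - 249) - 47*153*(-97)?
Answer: 101105302/145 ≈ 6.9728e+5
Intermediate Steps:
((84 - 36)/(-870) - 249) - 47*153*(-97) = (-1/870*48 - 249) - 7191*(-97) = (-8/145 - 249) + 697527 = -36113/145 + 697527 = 101105302/145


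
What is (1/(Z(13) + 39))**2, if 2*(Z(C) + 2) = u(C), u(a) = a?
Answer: 4/7569 ≈ 0.00052847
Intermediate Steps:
Z(C) = -2 + C/2
(1/(Z(13) + 39))**2 = (1/((-2 + (1/2)*13) + 39))**2 = (1/((-2 + 13/2) + 39))**2 = (1/(9/2 + 39))**2 = (1/(87/2))**2 = (2/87)**2 = 4/7569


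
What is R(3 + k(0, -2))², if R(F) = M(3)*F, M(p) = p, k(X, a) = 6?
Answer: 729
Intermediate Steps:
R(F) = 3*F
R(3 + k(0, -2))² = (3*(3 + 6))² = (3*9)² = 27² = 729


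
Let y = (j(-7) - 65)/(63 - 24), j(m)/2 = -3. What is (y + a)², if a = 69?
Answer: 6864400/1521 ≈ 4513.1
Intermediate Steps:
j(m) = -6 (j(m) = 2*(-3) = -6)
y = -71/39 (y = (-6 - 65)/(63 - 24) = -71/39 ≈ -1.8205)
(y + a)² = (-71/39 + 69)² = (2620/39)² = 6864400/1521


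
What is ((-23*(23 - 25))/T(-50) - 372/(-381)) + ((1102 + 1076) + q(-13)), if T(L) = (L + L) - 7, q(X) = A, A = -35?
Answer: 29128653/13589 ≈ 2143.5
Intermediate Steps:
q(X) = -35
T(L) = -7 + 2*L (T(L) = 2*L - 7 = -7 + 2*L)
((-23*(23 - 25))/T(-50) - 372/(-381)) + ((1102 + 1076) + q(-13)) = ((-23*(23 - 25))/(-7 + 2*(-50)) - 372/(-381)) + ((1102 + 1076) - 35) = ((-23*(-2))/(-7 - 100) - 372*(-1/381)) + (2178 - 35) = (46/(-107) + 124/127) + 2143 = (46*(-1/107) + 124/127) + 2143 = (-46/107 + 124/127) + 2143 = 7426/13589 + 2143 = 29128653/13589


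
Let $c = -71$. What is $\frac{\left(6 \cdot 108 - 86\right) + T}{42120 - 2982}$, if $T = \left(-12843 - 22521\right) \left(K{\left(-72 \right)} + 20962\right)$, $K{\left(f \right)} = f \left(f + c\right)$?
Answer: $- \frac{552703675}{19569} \approx -28244.0$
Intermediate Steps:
$K{\left(f \right)} = f \left(-71 + f\right)$ ($K{\left(f \right)} = f \left(f - 71\right) = f \left(-71 + f\right)$)
$T = -1105407912$ ($T = \left(-12843 - 22521\right) \left(- 72 \left(-71 - 72\right) + 20962\right) = - 35364 \left(\left(-72\right) \left(-143\right) + 20962\right) = - 35364 \left(10296 + 20962\right) = \left(-35364\right) 31258 = -1105407912$)
$\frac{\left(6 \cdot 108 - 86\right) + T}{42120 - 2982} = \frac{\left(6 \cdot 108 - 86\right) - 1105407912}{42120 - 2982} = \frac{\left(648 - 86\right) - 1105407912}{39138} = \left(562 - 1105407912\right) \frac{1}{39138} = \left(-1105407350\right) \frac{1}{39138} = - \frac{552703675}{19569}$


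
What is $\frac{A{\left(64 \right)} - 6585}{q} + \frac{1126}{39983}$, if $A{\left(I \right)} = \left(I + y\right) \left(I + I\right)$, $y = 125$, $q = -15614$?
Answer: $- \frac{686399317}{624294562} \approx -1.0995$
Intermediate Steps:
$A{\left(I \right)} = 2 I \left(125 + I\right)$ ($A{\left(I \right)} = \left(I + 125\right) \left(I + I\right) = \left(125 + I\right) 2 I = 2 I \left(125 + I\right)$)
$\frac{A{\left(64 \right)} - 6585}{q} + \frac{1126}{39983} = \frac{2 \cdot 64 \left(125 + 64\right) - 6585}{-15614} + \frac{1126}{39983} = \left(2 \cdot 64 \cdot 189 - 6585\right) \left(- \frac{1}{15614}\right) + 1126 \cdot \frac{1}{39983} = \left(24192 - 6585\right) \left(- \frac{1}{15614}\right) + \frac{1126}{39983} = 17607 \left(- \frac{1}{15614}\right) + \frac{1126}{39983} = - \frac{17607}{15614} + \frac{1126}{39983} = - \frac{686399317}{624294562}$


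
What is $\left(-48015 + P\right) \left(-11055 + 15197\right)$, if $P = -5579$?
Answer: $-221986348$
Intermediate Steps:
$\left(-48015 + P\right) \left(-11055 + 15197\right) = \left(-48015 - 5579\right) \left(-11055 + 15197\right) = \left(-53594\right) 4142 = -221986348$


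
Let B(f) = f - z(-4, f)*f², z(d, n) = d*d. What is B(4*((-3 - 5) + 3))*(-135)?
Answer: 866700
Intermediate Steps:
z(d, n) = d²
B(f) = f - 16*f² (B(f) = f - (-4)²*f² = f - 16*f²)
B(4*((-3 - 5) + 3))*(-135) = ((4*((-3 - 5) + 3))*(1 - 64*((-3 - 5) + 3)))*(-135) = ((4*(-8 + 3))*(1 - 64*(-8 + 3)))*(-135) = ((4*(-5))*(1 - 64*(-5)))*(-135) = -20*(1 - 16*(-20))*(-135) = -20*(1 + 320)*(-135) = -20*321*(-135) = -6420*(-135) = 866700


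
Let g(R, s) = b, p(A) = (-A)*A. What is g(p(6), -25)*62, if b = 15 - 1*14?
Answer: 62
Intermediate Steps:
p(A) = -A²
b = 1 (b = 15 - 14 = 1)
g(R, s) = 1
g(p(6), -25)*62 = 1*62 = 62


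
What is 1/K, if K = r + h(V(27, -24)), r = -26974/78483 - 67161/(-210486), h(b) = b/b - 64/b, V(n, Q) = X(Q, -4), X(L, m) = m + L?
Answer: 38545669722/125701201589 ≈ 0.30665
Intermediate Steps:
X(L, m) = L + m
V(n, Q) = -4 + Q (V(n, Q) = Q - 4 = -4 + Q)
h(b) = 1 - 64/b
r = -135550867/5506524246 (r = -26974*1/78483 - 67161*(-1/210486) = -26974/78483 + 22387/70162 = -135550867/5506524246 ≈ -0.024616)
K = 125701201589/38545669722 (K = -135550867/5506524246 + (-64 + (-4 - 24))/(-4 - 24) = -135550867/5506524246 + (-64 - 28)/(-28) = -135550867/5506524246 - 1/28*(-92) = -135550867/5506524246 + 23/7 = 125701201589/38545669722 ≈ 3.2611)
1/K = 1/(125701201589/38545669722) = 38545669722/125701201589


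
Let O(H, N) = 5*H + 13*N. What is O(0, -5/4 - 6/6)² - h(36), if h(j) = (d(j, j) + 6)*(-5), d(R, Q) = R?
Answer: 17049/16 ≈ 1065.6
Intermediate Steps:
h(j) = -30 - 5*j (h(j) = (j + 6)*(-5) = (6 + j)*(-5) = -30 - 5*j)
O(0, -5/4 - 6/6)² - h(36) = (5*0 + 13*(-5/4 - 6/6))² - (-30 - 5*36) = (0 + 13*(-5*¼ - 6*⅙))² - (-30 - 180) = (0 + 13*(-5/4 - 1))² - 1*(-210) = (0 + 13*(-9/4))² + 210 = (0 - 117/4)² + 210 = (-117/4)² + 210 = 13689/16 + 210 = 17049/16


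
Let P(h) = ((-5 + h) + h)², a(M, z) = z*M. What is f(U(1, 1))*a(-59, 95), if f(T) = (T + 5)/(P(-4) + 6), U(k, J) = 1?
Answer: -6726/35 ≈ -192.17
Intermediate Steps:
a(M, z) = M*z
P(h) = (-5 + 2*h)²
f(T) = 1/35 + T/175 (f(T) = (T + 5)/((-5 + 2*(-4))² + 6) = (5 + T)/((-5 - 8)² + 6) = (5 + T)/((-13)² + 6) = (5 + T)/(169 + 6) = (5 + T)/175 = (5 + T)*(1/175) = 1/35 + T/175)
f(U(1, 1))*a(-59, 95) = (1/35 + (1/175)*1)*(-59*95) = (1/35 + 1/175)*(-5605) = (6/175)*(-5605) = -6726/35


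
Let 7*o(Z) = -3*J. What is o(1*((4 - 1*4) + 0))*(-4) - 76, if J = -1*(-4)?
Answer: -484/7 ≈ -69.143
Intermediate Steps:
J = 4
o(Z) = -12/7 (o(Z) = (-3*4)/7 = (⅐)*(-12) = -12/7)
o(1*((4 - 1*4) + 0))*(-4) - 76 = -12/7*(-4) - 76 = 48/7 - 76 = -484/7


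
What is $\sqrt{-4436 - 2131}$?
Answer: $i \sqrt{6567} \approx 81.037 i$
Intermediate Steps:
$\sqrt{-4436 - 2131} = \sqrt{-6567} = i \sqrt{6567}$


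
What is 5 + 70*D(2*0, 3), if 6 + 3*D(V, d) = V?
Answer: -135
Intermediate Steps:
D(V, d) = -2 + V/3
5 + 70*D(2*0, 3) = 5 + 70*(-2 + (2*0)/3) = 5 + 70*(-2 + (⅓)*0) = 5 + 70*(-2 + 0) = 5 + 70*(-2) = 5 - 140 = -135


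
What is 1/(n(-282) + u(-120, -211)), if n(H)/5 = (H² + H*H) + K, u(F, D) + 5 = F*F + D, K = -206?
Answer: 1/808394 ≈ 1.2370e-6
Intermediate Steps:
u(F, D) = -5 + D + F² (u(F, D) = -5 + (F*F + D) = -5 + (F² + D) = -5 + (D + F²) = -5 + D + F²)
n(H) = -1030 + 10*H² (n(H) = 5*((H² + H*H) - 206) = 5*((H² + H²) - 206) = 5*(2*H² - 206) = 5*(-206 + 2*H²) = -1030 + 10*H²)
1/(n(-282) + u(-120, -211)) = 1/((-1030 + 10*(-282)²) + (-5 - 211 + (-120)²)) = 1/((-1030 + 10*79524) + (-5 - 211 + 14400)) = 1/((-1030 + 795240) + 14184) = 1/(794210 + 14184) = 1/808394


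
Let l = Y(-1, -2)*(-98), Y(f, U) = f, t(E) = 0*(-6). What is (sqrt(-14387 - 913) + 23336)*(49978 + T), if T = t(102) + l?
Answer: 1168573536 + 1502280*I*sqrt(17) ≈ 1.1686e+9 + 6.1941e+6*I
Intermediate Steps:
t(E) = 0
l = 98 (l = -1*(-98) = 98)
T = 98 (T = 0 + 98 = 98)
(sqrt(-14387 - 913) + 23336)*(49978 + T) = (sqrt(-14387 - 913) + 23336)*(49978 + 98) = (sqrt(-15300) + 23336)*50076 = (30*I*sqrt(17) + 23336)*50076 = (23336 + 30*I*sqrt(17))*50076 = 1168573536 + 1502280*I*sqrt(17)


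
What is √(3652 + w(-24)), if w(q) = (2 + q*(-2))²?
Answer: 2*√1538 ≈ 78.435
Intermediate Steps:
w(q) = (2 - 2*q)²
√(3652 + w(-24)) = √(3652 + 4*(-1 - 24)²) = √(3652 + 4*(-25)²) = √(3652 + 4*625) = √(3652 + 2500) = √6152 = 2*√1538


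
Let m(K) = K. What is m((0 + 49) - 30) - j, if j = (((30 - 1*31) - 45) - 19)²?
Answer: -4206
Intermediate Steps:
j = 4225 (j = (((30 - 31) - 45) - 19)² = ((-1 - 45) - 19)² = (-46 - 19)² = (-65)² = 4225)
m((0 + 49) - 30) - j = ((0 + 49) - 30) - 1*4225 = (49 - 30) - 4225 = 19 - 4225 = -4206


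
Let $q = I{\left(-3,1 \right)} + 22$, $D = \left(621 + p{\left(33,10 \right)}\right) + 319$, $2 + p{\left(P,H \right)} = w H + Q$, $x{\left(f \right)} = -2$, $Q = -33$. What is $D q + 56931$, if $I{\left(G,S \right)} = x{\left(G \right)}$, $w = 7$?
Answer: $76431$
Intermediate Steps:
$I{\left(G,S \right)} = -2$
$p{\left(P,H \right)} = -35 + 7 H$ ($p{\left(P,H \right)} = -2 + \left(7 H - 33\right) = -2 + \left(-33 + 7 H\right) = -35 + 7 H$)
$D = 975$ ($D = \left(621 + \left(-35 + 7 \cdot 10\right)\right) + 319 = \left(621 + \left(-35 + 70\right)\right) + 319 = \left(621 + 35\right) + 319 = 656 + 319 = 975$)
$q = 20$ ($q = -2 + 22 = 20$)
$D q + 56931 = 975 \cdot 20 + 56931 = 19500 + 56931 = 76431$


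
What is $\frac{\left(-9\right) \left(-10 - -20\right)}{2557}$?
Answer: $- \frac{90}{2557} \approx -0.035197$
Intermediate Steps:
$\frac{\left(-9\right) \left(-10 - -20\right)}{2557} = - 9 \left(-10 + 20\right) \frac{1}{2557} = \left(-9\right) 10 \cdot \frac{1}{2557} = \left(-90\right) \frac{1}{2557} = - \frac{90}{2557}$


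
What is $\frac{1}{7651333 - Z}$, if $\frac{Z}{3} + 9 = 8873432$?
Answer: $- \frac{1}{18968936} \approx -5.2718 \cdot 10^{-8}$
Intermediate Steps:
$Z = 26620269$ ($Z = -27 + 3 \cdot 8873432 = -27 + 26620296 = 26620269$)
$\frac{1}{7651333 - Z} = \frac{1}{7651333 - 26620269} = \frac{1}{-18968936} = - \frac{1}{18968936}$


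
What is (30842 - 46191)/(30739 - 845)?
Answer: -15349/29894 ≈ -0.51345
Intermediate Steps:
(30842 - 46191)/(30739 - 845) = -15349/29894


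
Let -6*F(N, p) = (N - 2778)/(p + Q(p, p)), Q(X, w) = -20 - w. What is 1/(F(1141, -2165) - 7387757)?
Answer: -120/886532477 ≈ -1.3536e-7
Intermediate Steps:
F(N, p) = -463/20 + N/120 (F(N, p) = -(N - 2778)/(6*(p + (-20 - p))) = -(-2778 + N)/(6*(-20)) = -(-2778 + N)*(-1)/(6*20) = -(1389/10 - N/20)/6 = -463/20 + N/120)
1/(F(1141, -2165) - 7387757) = 1/((-463/20 + (1/120)*1141) - 7387757) = 1/((-463/20 + 1141/120) - 7387757) = 1/(-1637/120 - 7387757) = 1/(-886532477/120) = -120/886532477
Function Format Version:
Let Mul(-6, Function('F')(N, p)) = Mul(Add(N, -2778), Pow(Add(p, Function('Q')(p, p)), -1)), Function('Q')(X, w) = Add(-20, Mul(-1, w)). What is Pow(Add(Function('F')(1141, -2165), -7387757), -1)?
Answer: Rational(-120, 886532477) ≈ -1.3536e-7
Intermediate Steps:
Function('F')(N, p) = Add(Rational(-463, 20), Mul(Rational(1, 120), N)) (Function('F')(N, p) = Mul(Rational(-1, 6), Mul(Add(N, -2778), Pow(Add(p, Add(-20, Mul(-1, p))), -1))) = Mul(Rational(-1, 6), Mul(Add(-2778, N), Pow(-20, -1))) = Mul(Rational(-1, 6), Mul(Add(-2778, N), Rational(-1, 20))) = Mul(Rational(-1, 6), Add(Rational(1389, 10), Mul(Rational(-1, 20), N))) = Add(Rational(-463, 20), Mul(Rational(1, 120), N)))
Pow(Add(Function('F')(1141, -2165), -7387757), -1) = Pow(Add(Add(Rational(-463, 20), Mul(Rational(1, 120), 1141)), -7387757), -1) = Pow(Add(Add(Rational(-463, 20), Rational(1141, 120)), -7387757), -1) = Pow(Add(Rational(-1637, 120), -7387757), -1) = Pow(Rational(-886532477, 120), -1) = Rational(-120, 886532477)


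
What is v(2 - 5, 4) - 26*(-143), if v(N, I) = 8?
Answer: 3726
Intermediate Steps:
v(2 - 5, 4) - 26*(-143) = 8 - 26*(-143) = 8 + 3718 = 3726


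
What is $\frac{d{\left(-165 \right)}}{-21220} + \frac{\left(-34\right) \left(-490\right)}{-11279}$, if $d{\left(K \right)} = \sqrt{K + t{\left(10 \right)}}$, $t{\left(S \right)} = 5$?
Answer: $- \frac{16660}{11279} - \frac{i \sqrt{10}}{5305} \approx -1.4771 - 0.00059609 i$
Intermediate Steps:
$d{\left(K \right)} = \sqrt{5 + K}$ ($d{\left(K \right)} = \sqrt{K + 5} = \sqrt{5 + K}$)
$\frac{d{\left(-165 \right)}}{-21220} + \frac{\left(-34\right) \left(-490\right)}{-11279} = \frac{\sqrt{5 - 165}}{-21220} + \frac{\left(-34\right) \left(-490\right)}{-11279} = \sqrt{-160} \left(- \frac{1}{21220}\right) + 16660 \left(- \frac{1}{11279}\right) = 4 i \sqrt{10} \left(- \frac{1}{21220}\right) - \frac{16660}{11279} = - \frac{i \sqrt{10}}{5305} - \frac{16660}{11279} = - \frac{16660}{11279} - \frac{i \sqrt{10}}{5305}$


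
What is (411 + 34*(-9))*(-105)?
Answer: -11025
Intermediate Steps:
(411 + 34*(-9))*(-105) = (411 - 306)*(-105) = 105*(-105) = -11025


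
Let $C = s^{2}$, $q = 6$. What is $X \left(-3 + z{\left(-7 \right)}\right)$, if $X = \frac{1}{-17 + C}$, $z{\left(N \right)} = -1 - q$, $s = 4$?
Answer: $10$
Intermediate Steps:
$C = 16$ ($C = 4^{2} = 16$)
$z{\left(N \right)} = -7$ ($z{\left(N \right)} = -1 - 6 = -7$)
$X = -1$ ($X = \frac{1}{-17 + 16} = \frac{1}{-1} = -1$)
$X \left(-3 + z{\left(-7 \right)}\right) = - (-3 - 7) = \left(-1\right) \left(-10\right) = 10$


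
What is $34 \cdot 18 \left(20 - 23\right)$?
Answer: $-1836$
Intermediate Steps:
$34 \cdot 18 \left(20 - 23\right) = 612 \left(-3\right) = -1836$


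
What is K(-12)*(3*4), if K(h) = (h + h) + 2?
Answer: -264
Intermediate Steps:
K(h) = 2 + 2*h (K(h) = 2*h + 2 = 2 + 2*h)
K(-12)*(3*4) = (2 + 2*(-12))*(3*4) = (2 - 24)*12 = -22*12 = -264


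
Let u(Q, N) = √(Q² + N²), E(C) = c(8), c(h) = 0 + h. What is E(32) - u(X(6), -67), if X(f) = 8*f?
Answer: 8 - √6793 ≈ -74.420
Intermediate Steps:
c(h) = h
E(C) = 8
u(Q, N) = √(N² + Q²)
E(32) - u(X(6), -67) = 8 - √((-67)² + (8*6)²) = 8 - √(4489 + 48²) = 8 - √(4489 + 2304) = 8 - √6793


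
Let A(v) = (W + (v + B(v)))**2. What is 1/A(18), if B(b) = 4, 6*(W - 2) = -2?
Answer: 9/5041 ≈ 0.0017854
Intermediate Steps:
W = 5/3 (W = 2 + (1/6)*(-2) = 2 - 1/3 = 5/3 ≈ 1.6667)
A(v) = (17/3 + v)**2 (A(v) = (5/3 + (v + 4))**2 = (5/3 + (4 + v))**2 = (17/3 + v)**2)
1/A(18) = 1/((17 + 3*18)**2/9) = 1/((17 + 54)**2/9) = 1/((1/9)*71**2) = 1/((1/9)*5041) = 1/(5041/9) = 9/5041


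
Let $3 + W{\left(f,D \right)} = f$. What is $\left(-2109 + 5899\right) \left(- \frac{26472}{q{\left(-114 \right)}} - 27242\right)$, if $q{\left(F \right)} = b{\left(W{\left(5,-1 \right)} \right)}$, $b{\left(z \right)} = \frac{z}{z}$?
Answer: $-203576060$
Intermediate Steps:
$W{\left(f,D \right)} = -3 + f$
$b{\left(z \right)} = 1$
$q{\left(F \right)} = 1$
$\left(-2109 + 5899\right) \left(- \frac{26472}{q{\left(-114 \right)}} - 27242\right) = \left(-2109 + 5899\right) \left(- \frac{26472}{1} - 27242\right) = 3790 \left(\left(-26472\right) 1 - 27242\right) = 3790 \left(-26472 - 27242\right) = 3790 \left(-53714\right) = -203576060$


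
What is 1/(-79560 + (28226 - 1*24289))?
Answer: -1/75623 ≈ -1.3223e-5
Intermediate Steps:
1/(-79560 + (28226 - 1*24289)) = 1/(-79560 + (28226 - 24289)) = 1/(-79560 + 3937) = 1/(-75623) = -1/75623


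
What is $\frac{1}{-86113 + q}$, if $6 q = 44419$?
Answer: $- \frac{6}{472259} \approx -1.2705 \cdot 10^{-5}$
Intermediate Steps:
$q = \frac{44419}{6}$ ($q = \frac{1}{6} \cdot 44419 = \frac{44419}{6} \approx 7403.2$)
$\frac{1}{-86113 + q} = \frac{1}{-86113 + \frac{44419}{6}} = \frac{1}{- \frac{472259}{6}} = - \frac{6}{472259}$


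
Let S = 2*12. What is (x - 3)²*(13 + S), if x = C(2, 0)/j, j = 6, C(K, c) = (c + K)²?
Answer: 1813/9 ≈ 201.44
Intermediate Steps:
C(K, c) = (K + c)²
S = 24
x = ⅔ (x = (2 + 0)²/6 = 2²*(⅙) = 4*(⅙) = ⅔ ≈ 0.66667)
(x - 3)²*(13 + S) = (⅔ - 3)²*(13 + 24) = (-7/3)²*37 = (49/9)*37 = 1813/9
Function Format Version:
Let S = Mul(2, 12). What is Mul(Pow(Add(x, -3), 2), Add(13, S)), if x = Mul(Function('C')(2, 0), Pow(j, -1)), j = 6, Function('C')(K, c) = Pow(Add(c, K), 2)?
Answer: Rational(1813, 9) ≈ 201.44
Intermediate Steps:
Function('C')(K, c) = Pow(Add(K, c), 2)
S = 24
x = Rational(2, 3) (x = Mul(Pow(Add(2, 0), 2), Pow(6, -1)) = Mul(Pow(2, 2), Rational(1, 6)) = Mul(4, Rational(1, 6)) = Rational(2, 3) ≈ 0.66667)
Mul(Pow(Add(x, -3), 2), Add(13, S)) = Mul(Pow(Add(Rational(2, 3), -3), 2), Add(13, 24)) = Mul(Pow(Rational(-7, 3), 2), 37) = Mul(Rational(49, 9), 37) = Rational(1813, 9)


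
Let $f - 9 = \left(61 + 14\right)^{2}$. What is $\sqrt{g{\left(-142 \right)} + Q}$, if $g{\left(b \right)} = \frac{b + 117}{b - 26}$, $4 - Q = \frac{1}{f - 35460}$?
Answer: $\frac{\sqrt{80376778370}}{139188} \approx 2.0369$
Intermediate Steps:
$f = 5634$ ($f = 9 + \left(61 + 14\right)^{2} = 9 + 75^{2} = 9 + 5625 = 5634$)
$Q = \frac{119305}{29826}$ ($Q = 4 - \frac{1}{5634 - 35460} = 4 - \frac{1}{-29826} = 4 - - \frac{1}{29826} = 4 + \frac{1}{29826} = \frac{119305}{29826} \approx 4.0$)
$g{\left(b \right)} = \frac{117 + b}{-26 + b}$
$\sqrt{g{\left(-142 \right)} + Q} = \sqrt{\frac{117 - 142}{-26 - 142} + \frac{119305}{29826}} = \sqrt{\frac{1}{-168} \left(-25\right) + \frac{119305}{29826}} = \sqrt{\left(- \frac{1}{168}\right) \left(-25\right) + \frac{119305}{29826}} = \sqrt{\frac{25}{168} + \frac{119305}{29826}} = \sqrt{\frac{3464815}{835128}} = \frac{\sqrt{80376778370}}{139188}$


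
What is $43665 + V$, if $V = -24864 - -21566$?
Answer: $40367$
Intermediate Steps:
$V = -3298$ ($V = -24864 + 21566 = -3298$)
$43665 + V = 43665 - 3298 = 40367$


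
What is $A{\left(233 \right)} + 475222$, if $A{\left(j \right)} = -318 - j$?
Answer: $474671$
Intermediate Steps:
$A{\left(233 \right)} + 475222 = \left(-318 - 233\right) + 475222 = -551 + 475222 = 474671$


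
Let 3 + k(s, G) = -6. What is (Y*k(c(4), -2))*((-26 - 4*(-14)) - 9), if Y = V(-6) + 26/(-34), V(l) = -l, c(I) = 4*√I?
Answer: -16821/17 ≈ -989.47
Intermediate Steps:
k(s, G) = -9 (k(s, G) = -3 - 6 = -9)
Y = 89/17 (Y = -1*(-6) + 26/(-34) = 6 + 26*(-1/34) = 6 - 13/17 = 89/17 ≈ 5.2353)
(Y*k(c(4), -2))*((-26 - 4*(-14)) - 9) = ((89/17)*(-9))*((-26 - 4*(-14)) - 9) = -801*((-26 + 56) - 9)/17 = -801*(30 - 9)/17 = -801/17*21 = -16821/17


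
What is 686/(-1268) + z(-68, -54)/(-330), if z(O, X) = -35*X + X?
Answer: -212869/34870 ≈ -6.1046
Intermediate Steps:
z(O, X) = -34*X
686/(-1268) + z(-68, -54)/(-330) = 686/(-1268) - 34*(-54)/(-330) = 686*(-1/1268) + 1836*(-1/330) = -343/634 - 306/55 = -212869/34870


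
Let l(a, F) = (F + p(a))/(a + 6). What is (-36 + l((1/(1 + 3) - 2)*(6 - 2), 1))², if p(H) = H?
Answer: 900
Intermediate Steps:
l(a, F) = (F + a)/(6 + a) (l(a, F) = (F + a)/(a + 6) = (F + a)/(6 + a))
(-36 + l((1/(1 + 3) - 2)*(6 - 2), 1))² = (-36 + (1 + (1/(1 + 3) - 2)*(6 - 2))/(6 + (1/(1 + 3) - 2)*(6 - 2)))² = (-36 + (1 + (1/4 - 2)*4)/(6 + (1/4 - 2)*4))² = (-36 + (1 + (¼ - 2)*4)/(6 + (¼ - 2)*4))² = (-36 + (1 - 7/4*4)/(6 - 7/4*4))² = (-36 + (1 - 7)/(6 - 7))² = (-36 - 6/(-1))² = (-36 - 1*(-6))² = (-36 + 6)² = (-30)² = 900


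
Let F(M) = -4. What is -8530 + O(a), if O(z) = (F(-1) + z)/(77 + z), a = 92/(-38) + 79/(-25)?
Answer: -96458757/11308 ≈ -8530.1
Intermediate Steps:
a = -2651/475 (a = 92*(-1/38) + 79*(-1/25) = -46/19 - 79/25 = -2651/475 ≈ -5.5811)
O(z) = (-4 + z)/(77 + z)
-8530 + O(a) = -8530 + (-4 - 2651/475)/(77 - 2651/475) = -8530 - 4551/475/(33924/475) = -8530 + (475/33924)*(-4551/475) = -8530 - 1517/11308 = -96458757/11308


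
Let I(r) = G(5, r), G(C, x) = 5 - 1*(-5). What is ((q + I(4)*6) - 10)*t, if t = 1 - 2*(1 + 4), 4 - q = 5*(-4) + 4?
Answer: -630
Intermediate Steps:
G(C, x) = 10 (G(C, x) = 5 + 5 = 10)
I(r) = 10
q = 20 (q = 4 - (5*(-4) + 4) = 4 - (-20 + 4) = 4 - 1*(-16) = 4 + 16 = 20)
t = -9 (t = 1 - 2*5 = 1 - 1*10 = 1 - 10 = -9)
((q + I(4)*6) - 10)*t = ((20 + 10*6) - 10)*(-9) = ((20 + 60) - 10)*(-9) = (80 - 10)*(-9) = 70*(-9) = -630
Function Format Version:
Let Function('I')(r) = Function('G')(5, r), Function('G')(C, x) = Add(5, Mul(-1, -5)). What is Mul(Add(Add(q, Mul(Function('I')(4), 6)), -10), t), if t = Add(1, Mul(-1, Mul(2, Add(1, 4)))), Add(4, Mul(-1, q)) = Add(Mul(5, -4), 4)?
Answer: -630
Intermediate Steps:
Function('G')(C, x) = 10 (Function('G')(C, x) = Add(5, 5) = 10)
Function('I')(r) = 10
q = 20 (q = Add(4, Mul(-1, Add(Mul(5, -4), 4))) = Add(4, Mul(-1, Add(-20, 4))) = Add(4, Mul(-1, -16)) = Add(4, 16) = 20)
t = -9 (t = Add(1, Mul(-1, Mul(2, 5))) = Add(1, Mul(-1, 10)) = Add(1, -10) = -9)
Mul(Add(Add(q, Mul(Function('I')(4), 6)), -10), t) = Mul(Add(Add(20, Mul(10, 6)), -10), -9) = Mul(Add(Add(20, 60), -10), -9) = Mul(Add(80, -10), -9) = Mul(70, -9) = -630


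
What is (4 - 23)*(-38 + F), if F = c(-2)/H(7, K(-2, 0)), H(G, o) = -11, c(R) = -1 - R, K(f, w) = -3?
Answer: 7961/11 ≈ 723.73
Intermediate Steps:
F = -1/11 (F = (-1 - 1*(-2))/(-11) = (-1 + 2)*(-1/11) = 1*(-1/11) = -1/11 ≈ -0.090909)
(4 - 23)*(-38 + F) = (4 - 23)*(-38 - 1/11) = -19*(-419/11) = 7961/11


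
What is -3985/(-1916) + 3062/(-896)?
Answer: -287029/214592 ≈ -1.3376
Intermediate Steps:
-3985/(-1916) + 3062/(-896) = -3985*(-1/1916) + 3062*(-1/896) = 3985/1916 - 1531/448 = -287029/214592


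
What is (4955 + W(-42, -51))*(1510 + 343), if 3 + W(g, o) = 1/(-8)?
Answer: 73406595/8 ≈ 9.1758e+6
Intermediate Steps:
W(g, o) = -25/8 (W(g, o) = -3 + 1/(-8) = -3 - 1/8 = -25/8)
(4955 + W(-42, -51))*(1510 + 343) = (4955 - 25/8)*(1510 + 343) = (39615/8)*1853 = 73406595/8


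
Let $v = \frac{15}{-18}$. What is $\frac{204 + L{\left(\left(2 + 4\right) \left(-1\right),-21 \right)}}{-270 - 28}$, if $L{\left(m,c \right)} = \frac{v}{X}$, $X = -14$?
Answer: $- \frac{17141}{25032} \approx -0.68476$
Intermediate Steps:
$v = - \frac{5}{6}$ ($v = 15 \left(- \frac{1}{18}\right) = - \frac{5}{6} \approx -0.83333$)
$L{\left(m,c \right)} = \frac{5}{84}$ ($L{\left(m,c \right)} = - \frac{5}{6 \left(-14\right)} = \left(- \frac{5}{6}\right) \left(- \frac{1}{14}\right) = \frac{5}{84}$)
$\frac{204 + L{\left(\left(2 + 4\right) \left(-1\right),-21 \right)}}{-270 - 28} = \frac{204 + \frac{5}{84}}{-270 - 28} = \frac{17141}{84 \left(-298\right)} = \frac{17141}{84} \left(- \frac{1}{298}\right) = - \frac{17141}{25032}$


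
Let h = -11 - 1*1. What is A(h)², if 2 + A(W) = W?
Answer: 196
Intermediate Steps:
h = -12 (h = -11 - 1 = -12)
A(W) = -2 + W
A(h)² = (-2 - 12)² = (-14)² = 196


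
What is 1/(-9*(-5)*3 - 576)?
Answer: -1/441 ≈ -0.0022676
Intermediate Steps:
1/(-9*(-5)*3 - 576) = 1/(45*3 - 576) = 1/(135 - 576) = 1/(-441) = -1/441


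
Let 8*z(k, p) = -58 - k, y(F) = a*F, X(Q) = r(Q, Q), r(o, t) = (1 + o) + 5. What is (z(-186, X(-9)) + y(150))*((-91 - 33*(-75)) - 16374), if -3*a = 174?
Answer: 121489160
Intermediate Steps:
a = -58 (a = -1/3*174 = -58)
r(o, t) = 6 + o
X(Q) = 6 + Q
y(F) = -58*F
z(k, p) = -29/4 - k/8 (z(k, p) = (-58 - k)/8 = -29/4 - k/8)
(z(-186, X(-9)) + y(150))*((-91 - 33*(-75)) - 16374) = ((-29/4 - 1/8*(-186)) - 58*150)*((-91 - 33*(-75)) - 16374) = ((-29/4 + 93/4) - 8700)*((-91 + 2475) - 16374) = (16 - 8700)*(2384 - 16374) = -8684*(-13990) = 121489160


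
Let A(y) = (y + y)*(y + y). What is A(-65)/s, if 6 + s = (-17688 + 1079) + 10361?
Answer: -8450/3127 ≈ -2.7023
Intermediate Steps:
s = -6254 (s = -6 + ((-17688 + 1079) + 10361) = -6 + (-16609 + 10361) = -6 - 6248 = -6254)
A(y) = 4*y**2 (A(y) = (2*y)*(2*y) = 4*y**2)
A(-65)/s = (4*(-65)**2)/(-6254) = (4*4225)*(-1/6254) = 16900*(-1/6254) = -8450/3127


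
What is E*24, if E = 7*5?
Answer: 840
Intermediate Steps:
E = 35
E*24 = 35*24 = 840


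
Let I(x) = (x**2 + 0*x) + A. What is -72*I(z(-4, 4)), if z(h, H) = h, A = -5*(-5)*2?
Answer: -4752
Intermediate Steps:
A = 50 (A = 25*2 = 50)
I(x) = 50 + x**2 (I(x) = (x**2 + 0*x) + 50 = (x**2 + 0) + 50 = x**2 + 50 = 50 + x**2)
-72*I(z(-4, 4)) = -72*(50 + (-4)**2) = -72*(50 + 16) = -72*66 = -4752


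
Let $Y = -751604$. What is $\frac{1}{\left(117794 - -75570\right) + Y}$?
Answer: $- \frac{1}{558240} \approx -1.7913 \cdot 10^{-6}$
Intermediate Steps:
$\frac{1}{\left(117794 - -75570\right) + Y} = \frac{1}{\left(117794 - -75570\right) - 751604} = \frac{1}{\left(117794 + 75570\right) - 751604} = \frac{1}{193364 - 751604} = \frac{1}{-558240} = - \frac{1}{558240}$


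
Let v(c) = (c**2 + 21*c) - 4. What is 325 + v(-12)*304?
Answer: -33723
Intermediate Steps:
v(c) = -4 + c**2 + 21*c
325 + v(-12)*304 = 325 + (-4 + (-12)**2 + 21*(-12))*304 = 325 + (-4 + 144 - 252)*304 = 325 - 112*304 = 325 - 34048 = -33723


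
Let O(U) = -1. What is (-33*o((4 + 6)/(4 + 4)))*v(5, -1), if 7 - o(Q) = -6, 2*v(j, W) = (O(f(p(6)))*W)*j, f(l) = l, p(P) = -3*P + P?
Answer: -2145/2 ≈ -1072.5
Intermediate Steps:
p(P) = -2*P
v(j, W) = -W*j/2 (v(j, W) = ((-W)*j)/2 = (-W*j)/2 = -W*j/2)
o(Q) = 13 (o(Q) = 7 - 1*(-6) = 7 + 6 = 13)
(-33*o((4 + 6)/(4 + 4)))*v(5, -1) = (-33*13)*(-1/2*(-1)*5) = -429*5/2 = -2145/2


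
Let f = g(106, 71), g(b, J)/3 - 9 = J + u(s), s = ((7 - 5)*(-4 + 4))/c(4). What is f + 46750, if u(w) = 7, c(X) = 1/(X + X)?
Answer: 47011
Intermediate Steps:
c(X) = 1/(2*X)
s = 0 (s = ((7 - 5)*(-4 + 4))/(((1/2)/4)) = (2*0)/(((1/2)*(1/4))) = 0/(1/8) = 0*8 = 0)
g(b, J) = 48 + 3*J (g(b, J) = 27 + 3*(J + 7) = 27 + 3*(7 + J) = 27 + (21 + 3*J) = 48 + 3*J)
f = 261 (f = 48 + 3*71 = 48 + 213 = 261)
f + 46750 = 261 + 46750 = 47011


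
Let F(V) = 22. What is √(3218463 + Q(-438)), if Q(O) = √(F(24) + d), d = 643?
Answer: √(3218463 + √665) ≈ 1794.0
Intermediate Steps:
Q(O) = √665 (Q(O) = √(22 + 643) = √665)
√(3218463 + Q(-438)) = √(3218463 + √665)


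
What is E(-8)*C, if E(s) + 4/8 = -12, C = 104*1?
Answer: -1300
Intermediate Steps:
C = 104
E(s) = -25/2 (E(s) = -½ - 12 = -25/2)
E(-8)*C = -25/2*104 = -1300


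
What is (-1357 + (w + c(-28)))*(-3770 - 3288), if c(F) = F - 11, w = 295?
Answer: 7770858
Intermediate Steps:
c(F) = -11 + F
(-1357 + (w + c(-28)))*(-3770 - 3288) = (-1357 + (295 + (-11 - 28)))*(-3770 - 3288) = (-1357 + (295 - 39))*(-7058) = (-1357 + 256)*(-7058) = -1101*(-7058) = 7770858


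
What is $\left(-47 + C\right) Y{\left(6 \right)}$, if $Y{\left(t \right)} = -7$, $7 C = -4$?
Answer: $333$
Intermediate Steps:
$C = - \frac{4}{7}$ ($C = \frac{1}{7} \left(-4\right) = - \frac{4}{7} \approx -0.57143$)
$\left(-47 + C\right) Y{\left(6 \right)} = \left(-47 - \frac{4}{7}\right) \left(-7\right) = \left(- \frac{333}{7}\right) \left(-7\right) = 333$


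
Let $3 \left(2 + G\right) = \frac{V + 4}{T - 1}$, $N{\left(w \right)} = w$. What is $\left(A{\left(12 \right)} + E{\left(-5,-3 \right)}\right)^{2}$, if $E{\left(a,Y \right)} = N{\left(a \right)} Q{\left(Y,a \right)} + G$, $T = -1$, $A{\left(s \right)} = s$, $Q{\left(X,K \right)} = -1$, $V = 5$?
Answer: $\frac{729}{4} \approx 182.25$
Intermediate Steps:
$G = - \frac{7}{2}$ ($G = -2 + \frac{\left(5 + 4\right) \frac{1}{-1 - 1}}{3} = -2 + \frac{9 \frac{1}{-2}}{3} = -2 + \frac{9 \left(- \frac{1}{2}\right)}{3} = -2 + \frac{1}{3} \left(- \frac{9}{2}\right) = -2 - \frac{3}{2} = - \frac{7}{2} \approx -3.5$)
$E{\left(a,Y \right)} = - \frac{7}{2} - a$ ($E{\left(a,Y \right)} = a \left(-1\right) - \frac{7}{2} = - a - \frac{7}{2} = - \frac{7}{2} - a$)
$\left(A{\left(12 \right)} + E{\left(-5,-3 \right)}\right)^{2} = \left(12 - - \frac{3}{2}\right)^{2} = \left(12 + \left(- \frac{7}{2} + 5\right)\right)^{2} = \left(12 + \frac{3}{2}\right)^{2} = \left(\frac{27}{2}\right)^{2} = \frac{729}{4}$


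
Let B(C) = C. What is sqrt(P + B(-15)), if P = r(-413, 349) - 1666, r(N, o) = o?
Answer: 6*I*sqrt(37) ≈ 36.497*I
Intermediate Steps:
P = -1317 (P = 349 - 1666 = -1317)
sqrt(P + B(-15)) = sqrt(-1317 - 15) = sqrt(-1332) = 6*I*sqrt(37)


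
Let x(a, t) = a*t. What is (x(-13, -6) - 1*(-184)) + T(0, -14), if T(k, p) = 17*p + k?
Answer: 24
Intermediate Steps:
T(k, p) = k + 17*p
(x(-13, -6) - 1*(-184)) + T(0, -14) = (-13*(-6) - 1*(-184)) + (0 + 17*(-14)) = (78 + 184) + (0 - 238) = 262 - 238 = 24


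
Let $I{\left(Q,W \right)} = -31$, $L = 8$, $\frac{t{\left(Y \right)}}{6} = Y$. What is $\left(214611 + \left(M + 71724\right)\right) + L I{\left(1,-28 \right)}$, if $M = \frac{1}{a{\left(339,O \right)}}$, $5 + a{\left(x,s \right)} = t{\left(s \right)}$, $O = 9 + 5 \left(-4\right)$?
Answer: $\frac{20312176}{71} \approx 2.8609 \cdot 10^{5}$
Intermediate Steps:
$O = -11$ ($O = 9 - 20 = -11$)
$t{\left(Y \right)} = 6 Y$
$a{\left(x,s \right)} = -5 + 6 s$
$M = - \frac{1}{71}$ ($M = \frac{1}{-5 + 6 \left(-11\right)} = \frac{1}{-5 - 66} = \frac{1}{-71} = - \frac{1}{71} \approx -0.014085$)
$\left(214611 + \left(M + 71724\right)\right) + L I{\left(1,-28 \right)} = \left(214611 + \left(- \frac{1}{71} + 71724\right)\right) + 8 \left(-31\right) = \left(214611 + \frac{5092403}{71}\right) - 248 = \frac{20329784}{71} - 248 = \frac{20312176}{71}$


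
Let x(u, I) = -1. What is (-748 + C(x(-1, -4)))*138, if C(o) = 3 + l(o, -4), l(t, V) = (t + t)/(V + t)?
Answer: -513774/5 ≈ -1.0275e+5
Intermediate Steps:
l(t, V) = 2*t/(V + t) (l(t, V) = (2*t)/(V + t) = 2*t/(V + t))
C(o) = 3 + 2*o/(-4 + o)
(-748 + C(x(-1, -4)))*138 = (-748 + (-12 + 5*(-1))/(-4 - 1))*138 = (-748 + (-12 - 5)/(-5))*138 = (-748 - ⅕*(-17))*138 = (-748 + 17/5)*138 = -3723/5*138 = -513774/5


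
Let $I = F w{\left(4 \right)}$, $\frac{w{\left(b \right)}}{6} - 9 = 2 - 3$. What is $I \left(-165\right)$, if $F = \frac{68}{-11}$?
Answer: $48960$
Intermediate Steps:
$w{\left(b \right)} = 48$ ($w{\left(b \right)} = 54 + 6 \left(2 - 3\right) = 54 + 6 \left(-1\right) = 54 - 6 = 48$)
$F = - \frac{68}{11}$ ($F = 68 \left(- \frac{1}{11}\right) = - \frac{68}{11} \approx -6.1818$)
$I = - \frac{3264}{11}$ ($I = \left(- \frac{68}{11}\right) 48 = - \frac{3264}{11} \approx -296.73$)
$I \left(-165\right) = \left(- \frac{3264}{11}\right) \left(-165\right) = 48960$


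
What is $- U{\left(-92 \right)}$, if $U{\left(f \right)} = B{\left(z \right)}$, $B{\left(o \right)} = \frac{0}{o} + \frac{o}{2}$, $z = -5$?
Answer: $\frac{5}{2} \approx 2.5$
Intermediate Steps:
$B{\left(o \right)} = \frac{o}{2}$ ($B{\left(o \right)} = 0 + o \frac{1}{2} = 0 + \frac{o}{2} = \frac{o}{2}$)
$U{\left(f \right)} = - \frac{5}{2}$ ($U{\left(f \right)} = \frac{1}{2} \left(-5\right) = - \frac{5}{2}$)
$- U{\left(-92 \right)} = \left(-1\right) \left(- \frac{5}{2}\right) = \frac{5}{2}$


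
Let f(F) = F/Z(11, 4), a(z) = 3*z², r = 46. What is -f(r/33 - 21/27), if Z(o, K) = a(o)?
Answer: -61/35937 ≈ -0.0016974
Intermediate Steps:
Z(o, K) = 3*o²
f(F) = F/363 (f(F) = F/((3*11²)) = F/((3*121)) = F/363)
-f(r/33 - 21/27) = -(46/33 - 21/27)/363 = -(46*(1/33) - 21*1/27)/363 = -(46/33 - 7/9)/363 = -61/(363*99) = -1*61/35937 = -61/35937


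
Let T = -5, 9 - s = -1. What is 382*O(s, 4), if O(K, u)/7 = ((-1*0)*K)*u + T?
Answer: -13370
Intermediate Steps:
s = 10 (s = 9 - 1*(-1) = 9 + 1 = 10)
O(K, u) = -35 (O(K, u) = 7*(((-1*0)*K)*u - 5) = 7*((0*K)*u - 5) = 7*(0*u - 5) = 7*(0 - 5) = 7*(-5) = -35)
382*O(s, 4) = 382*(-35) = -13370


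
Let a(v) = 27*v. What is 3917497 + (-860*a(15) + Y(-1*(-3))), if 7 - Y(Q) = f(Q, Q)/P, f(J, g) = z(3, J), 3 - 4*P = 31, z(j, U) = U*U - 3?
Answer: 24984434/7 ≈ 3.5692e+6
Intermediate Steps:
z(j, U) = -3 + U² (z(j, U) = U² - 3 = -3 + U²)
P = -7 (P = ¾ - ¼*31 = ¾ - 31/4 = -7)
f(J, g) = -3 + J²
Y(Q) = 46/7 + Q²/7 (Y(Q) = 7 - (-3 + Q²)/(-7) = 7 - (-3 + Q²)*(-1)/7 = 7 - (3/7 - Q²/7) = 7 + (-3/7 + Q²/7) = 46/7 + Q²/7)
3917497 + (-860*a(15) + Y(-1*(-3))) = 3917497 + (-23220*15 + (46/7 + (-1*(-3))²/7)) = 3917497 + (-860*405 + (46/7 + (⅐)*3²)) = 3917497 + (-348300 + (46/7 + (⅐)*9)) = 3917497 + (-348300 + (46/7 + 9/7)) = 3917497 + (-348300 + 55/7) = 3917497 - 2438045/7 = 24984434/7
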